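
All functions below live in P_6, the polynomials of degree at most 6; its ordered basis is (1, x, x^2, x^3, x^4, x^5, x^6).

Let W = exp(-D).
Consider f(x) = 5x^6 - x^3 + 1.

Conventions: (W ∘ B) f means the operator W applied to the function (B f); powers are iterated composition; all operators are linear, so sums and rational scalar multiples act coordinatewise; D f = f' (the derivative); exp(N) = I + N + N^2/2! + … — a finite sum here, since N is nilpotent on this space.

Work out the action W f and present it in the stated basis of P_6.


order-1 term: -30x^5 + 3x^2
order-2 term: 75x^4 - 3x
order-3 term: -100x^3 + 1
order-4 term: 75x^2
order-5 term: -30x
order-6 term: 5
the series for exp(-D) f terminates at order 6
exp(-D) f = 5x^6 - 30x^5 + 75x^4 - 101x^3 + 78x^2 - 33x + 7

g(x) = 5x^6 - 30x^5 + 75x^4 - 101x^3 + 78x^2 - 33x + 7


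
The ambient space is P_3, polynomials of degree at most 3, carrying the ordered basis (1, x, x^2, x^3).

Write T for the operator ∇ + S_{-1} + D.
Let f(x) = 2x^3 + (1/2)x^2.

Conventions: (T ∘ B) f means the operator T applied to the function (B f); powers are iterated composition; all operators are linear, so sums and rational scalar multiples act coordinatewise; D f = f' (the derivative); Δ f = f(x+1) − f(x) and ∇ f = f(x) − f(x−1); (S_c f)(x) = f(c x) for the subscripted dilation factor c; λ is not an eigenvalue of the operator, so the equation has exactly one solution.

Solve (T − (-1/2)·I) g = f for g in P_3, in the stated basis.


write g with unknown coordinates in the stated basis and equate coefficients in (T − (-1/2)·I) g = f
solving from the highest basis element down gives g = -4x^3 + (49/3)x^2 + (464/3)x - 578/3
check: T g = 4x^3 - (23/3)x^2 - (232/3)x + 289/3
so T g − (-1/2)·g = 2x^3 + (1/2)x^2 = f ✓

the result is g(x) = -4x^3 + (49/3)x^2 + (464/3)x - 578/3


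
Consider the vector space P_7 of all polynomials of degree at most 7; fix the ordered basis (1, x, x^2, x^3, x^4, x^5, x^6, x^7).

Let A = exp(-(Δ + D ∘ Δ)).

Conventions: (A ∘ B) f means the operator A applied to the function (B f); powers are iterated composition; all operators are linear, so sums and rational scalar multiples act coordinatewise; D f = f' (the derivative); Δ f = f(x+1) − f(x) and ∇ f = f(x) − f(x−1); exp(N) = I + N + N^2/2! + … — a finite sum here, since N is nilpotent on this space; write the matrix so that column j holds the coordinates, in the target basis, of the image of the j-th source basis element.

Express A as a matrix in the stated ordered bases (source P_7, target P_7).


the matrix is [[1, -1, -2, 4, 21, -7, -345, -975]; [0, 1, -2, -6, 16, 105, -42, -2415]; [0, 0, 1, -3, -12, 40, 315, -147]; [0, 0, 0, 1, -4, -20, 80, 735]; [0, 0, 0, 0, 1, -5, -30, 140]; [0, 0, 0, 0, 0, 1, -6, -42]; [0, 0, 0, 0, 0, 0, 1, -7]; [0, 0, 0, 0, 0, 0, 0, 1]] (rows listed top to bottom)

image of 1: 1
image of x: x - 1
image of x^2: x^2 - 2x - 2
image of x^3: x^3 - 3x^2 - 6x + 4
image of x^4: x^4 - 4x^3 - 12x^2 + 16x + 21
image of x^5: x^5 - 5x^4 - 20x^3 + 40x^2 + 105x - 7
image of x^6: x^6 - 6x^5 - 30x^4 + 80x^3 + 315x^2 - 42x - 345
image of x^7: x^7 - 7x^6 - 42x^5 + 140x^4 + 735x^3 - 147x^2 - 2415x - 975
each image's coordinates form column j of the matrix


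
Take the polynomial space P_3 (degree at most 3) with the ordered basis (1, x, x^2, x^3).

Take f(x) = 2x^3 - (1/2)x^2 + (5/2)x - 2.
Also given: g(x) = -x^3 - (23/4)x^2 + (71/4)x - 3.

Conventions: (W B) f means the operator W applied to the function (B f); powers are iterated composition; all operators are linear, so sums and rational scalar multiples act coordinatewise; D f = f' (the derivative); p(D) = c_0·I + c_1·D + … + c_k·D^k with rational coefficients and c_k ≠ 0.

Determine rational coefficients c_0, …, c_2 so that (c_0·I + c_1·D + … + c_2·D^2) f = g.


c_0 = -1/2, c_1 = -1, c_2 = 3/2

D^0 f = 2x^3 - (1/2)x^2 + (5/2)x - 2
D^1 f = 6x^2 - x + 5/2
D^2 f = 12x - 1
matching coefficients of g against c_0 f + c_1 Df + … from the top degree down determines the c_i
solution: c_0 = -1/2, c_1 = -1, c_2 = 3/2


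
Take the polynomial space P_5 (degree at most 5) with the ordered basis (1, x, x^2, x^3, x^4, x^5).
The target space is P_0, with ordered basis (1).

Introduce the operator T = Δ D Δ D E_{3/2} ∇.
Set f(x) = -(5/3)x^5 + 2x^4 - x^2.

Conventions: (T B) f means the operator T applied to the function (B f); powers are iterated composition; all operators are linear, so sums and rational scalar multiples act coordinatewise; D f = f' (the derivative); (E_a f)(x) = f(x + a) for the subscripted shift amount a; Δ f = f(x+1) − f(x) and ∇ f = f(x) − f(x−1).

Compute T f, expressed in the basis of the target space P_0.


∇ f = -(25/3)x^4 + (74/3)x^3 - (86/3)x^2 + (43/3)x - 8/3
E_{3/2} ∇ f = -(25/3)x^4 - (76/3)x^3 - (181/6)x^2 - (53/3)x - 221/48
D (E_{3/2} ∇) f = -(100/3)x^3 - 76x^2 - (181/3)x - 53/3
Δ D (E_{3/2} ∇) f = -100x^2 - 252x - 509/3
D Δ D (E_{3/2} ∇) f = -200x - 252
Δ (D Δ D E_{3/2} ∇) f = -200

the result is g(x) = -200


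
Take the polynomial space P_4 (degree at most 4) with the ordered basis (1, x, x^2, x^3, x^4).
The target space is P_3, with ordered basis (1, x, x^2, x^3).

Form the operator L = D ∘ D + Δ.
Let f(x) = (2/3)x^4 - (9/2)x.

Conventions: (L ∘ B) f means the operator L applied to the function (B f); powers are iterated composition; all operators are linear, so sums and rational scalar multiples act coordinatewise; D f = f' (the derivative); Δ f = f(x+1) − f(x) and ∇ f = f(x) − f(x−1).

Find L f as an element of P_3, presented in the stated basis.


the image equals g(x) = (8/3)x^3 + 12x^2 + (8/3)x - 23/6

D f = (8/3)x^3 - 9/2
D D f = 8x^2
Δ f = (8/3)x^3 + 4x^2 + (8/3)x - 23/6
(D ∘ D + Δ) f = (8/3)x^3 + 12x^2 + (8/3)x - 23/6


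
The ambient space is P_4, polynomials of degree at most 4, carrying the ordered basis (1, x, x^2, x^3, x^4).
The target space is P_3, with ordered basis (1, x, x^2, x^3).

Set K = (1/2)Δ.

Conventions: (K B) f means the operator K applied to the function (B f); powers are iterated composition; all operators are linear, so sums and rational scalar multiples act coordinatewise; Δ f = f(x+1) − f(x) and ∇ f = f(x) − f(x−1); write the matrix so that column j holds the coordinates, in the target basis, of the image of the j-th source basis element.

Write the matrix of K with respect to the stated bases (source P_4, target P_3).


the matrix is [[0, 1/2, 1/2, 1/2, 1/2]; [0, 0, 1, 3/2, 2]; [0, 0, 0, 3/2, 3]; [0, 0, 0, 0, 2]] (rows listed top to bottom)

image of 1: 0
image of x: 1/2
image of x^2: x + 1/2
image of x^3: (3/2)x^2 + (3/2)x + 1/2
image of x^4: 2x^3 + 3x^2 + 2x + 1/2
each image's coordinates form column j of the matrix


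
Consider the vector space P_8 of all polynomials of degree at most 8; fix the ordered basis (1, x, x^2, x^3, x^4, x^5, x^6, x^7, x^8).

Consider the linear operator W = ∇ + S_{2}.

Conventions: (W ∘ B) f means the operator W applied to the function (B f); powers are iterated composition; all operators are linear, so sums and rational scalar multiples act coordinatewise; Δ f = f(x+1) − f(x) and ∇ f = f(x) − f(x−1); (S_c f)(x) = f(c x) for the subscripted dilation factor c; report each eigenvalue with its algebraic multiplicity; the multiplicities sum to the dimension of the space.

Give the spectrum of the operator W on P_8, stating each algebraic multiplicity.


λ = 1 (multiplicity 1), λ = 2 (multiplicity 1), λ = 4 (multiplicity 1), λ = 8 (multiplicity 1), λ = 16 (multiplicity 1), λ = 32 (multiplicity 1), λ = 64 (multiplicity 1), λ = 128 (multiplicity 1), λ = 256 (multiplicity 1)

image of 1: 1
image of x: 2x + 1
image of x^2: 4x^2 + 2x - 1
image of x^3: 8x^3 + 3x^2 - 3x + 1
image of x^4: 16x^4 + 4x^3 - 6x^2 + 4x - 1
image of x^5: 32x^5 + 5x^4 - 10x^3 + 10x^2 - 5x + 1
image of x^6: 64x^6 + 6x^5 - 15x^4 + 20x^3 - 15x^2 + 6x - 1
image of x^7: 128x^7 + 7x^6 - 21x^5 + 35x^4 - 35x^3 + 21x^2 - 7x + 1
image of x^8: 256x^8 + 8x^7 - 28x^6 + 56x^5 - 70x^4 + 56x^3 - 28x^2 + 8x - 1
the matrix is upper triangular; its diagonal is (1, 2, 4, 8, 16, 32, 64, 128, 256)
for a triangular matrix the eigenvalues are the diagonal entries, with algebraic multiplicity their repetition count


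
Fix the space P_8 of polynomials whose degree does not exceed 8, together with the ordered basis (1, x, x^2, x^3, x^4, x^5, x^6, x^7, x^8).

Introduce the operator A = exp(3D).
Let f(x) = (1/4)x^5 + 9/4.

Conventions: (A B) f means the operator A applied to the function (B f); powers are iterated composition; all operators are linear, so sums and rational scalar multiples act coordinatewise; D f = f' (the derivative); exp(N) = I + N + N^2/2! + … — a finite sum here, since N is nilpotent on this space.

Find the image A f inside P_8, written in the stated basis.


order-1 term: (15/4)x^4
order-2 term: (45/2)x^3
order-3 term: (135/2)x^2
order-4 term: (405/4)x
order-5 term: 243/4
the series for exp(3D) f terminates at order 5
exp(3D) f = (1/4)x^5 + (15/4)x^4 + (45/2)x^3 + (135/2)x^2 + (405/4)x + 63

the image equals g(x) = (1/4)x^5 + (15/4)x^4 + (45/2)x^3 + (135/2)x^2 + (405/4)x + 63


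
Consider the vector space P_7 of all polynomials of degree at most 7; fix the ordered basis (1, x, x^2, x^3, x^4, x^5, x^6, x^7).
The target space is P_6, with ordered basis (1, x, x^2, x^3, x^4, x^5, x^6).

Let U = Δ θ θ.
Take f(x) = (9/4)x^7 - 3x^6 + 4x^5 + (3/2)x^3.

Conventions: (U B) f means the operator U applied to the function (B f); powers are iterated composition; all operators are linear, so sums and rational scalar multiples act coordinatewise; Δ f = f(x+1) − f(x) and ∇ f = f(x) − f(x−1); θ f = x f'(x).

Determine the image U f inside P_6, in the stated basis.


θ f = (63/4)x^7 - 18x^6 + 20x^5 + (9/2)x^3
θ θ f = (441/4)x^7 - 108x^6 + 100x^5 + (27/2)x^3
Δ θ θ f = (3087/4)x^6 + (6669/4)x^5 + (10955/4)x^4 + (10795/4)x^3 + (6943/4)x^2 + (2657/4)x + 463/4

the image equals g(x) = (3087/4)x^6 + (6669/4)x^5 + (10955/4)x^4 + (10795/4)x^3 + (6943/4)x^2 + (2657/4)x + 463/4


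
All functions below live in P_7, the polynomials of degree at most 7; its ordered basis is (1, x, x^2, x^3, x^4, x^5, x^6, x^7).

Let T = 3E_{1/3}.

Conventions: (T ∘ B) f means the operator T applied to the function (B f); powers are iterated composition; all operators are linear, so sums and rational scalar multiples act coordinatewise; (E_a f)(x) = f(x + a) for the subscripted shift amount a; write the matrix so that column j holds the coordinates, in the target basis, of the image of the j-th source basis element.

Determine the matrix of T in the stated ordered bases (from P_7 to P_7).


image of 1: 3
image of x: 3x + 1
image of x^2: 3x^2 + 2x + 1/3
image of x^3: 3x^3 + 3x^2 + x + 1/9
image of x^4: 3x^4 + 4x^3 + 2x^2 + (4/9)x + 1/27
image of x^5: 3x^5 + 5x^4 + (10/3)x^3 + (10/9)x^2 + (5/27)x + 1/81
image of x^6: 3x^6 + 6x^5 + 5x^4 + (20/9)x^3 + (5/9)x^2 + (2/27)x + 1/243
image of x^7: 3x^7 + 7x^6 + 7x^5 + (35/9)x^4 + (35/27)x^3 + (7/27)x^2 + (7/243)x + 1/729
each image's coordinates form column j of the matrix

the matrix is [[3, 1, 1/3, 1/9, 1/27, 1/81, 1/243, 1/729]; [0, 3, 2, 1, 4/9, 5/27, 2/27, 7/243]; [0, 0, 3, 3, 2, 10/9, 5/9, 7/27]; [0, 0, 0, 3, 4, 10/3, 20/9, 35/27]; [0, 0, 0, 0, 3, 5, 5, 35/9]; [0, 0, 0, 0, 0, 3, 6, 7]; [0, 0, 0, 0, 0, 0, 3, 7]; [0, 0, 0, 0, 0, 0, 0, 3]] (rows listed top to bottom)


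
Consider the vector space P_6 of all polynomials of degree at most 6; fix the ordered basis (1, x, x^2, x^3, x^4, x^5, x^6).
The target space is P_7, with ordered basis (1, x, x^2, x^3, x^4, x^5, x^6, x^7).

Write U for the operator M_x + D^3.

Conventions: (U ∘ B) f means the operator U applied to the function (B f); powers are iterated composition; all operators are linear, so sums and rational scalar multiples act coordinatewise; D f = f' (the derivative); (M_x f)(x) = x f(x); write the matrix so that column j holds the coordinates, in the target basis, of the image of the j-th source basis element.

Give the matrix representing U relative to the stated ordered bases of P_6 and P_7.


image of 1: x
image of x: x^2
image of x^2: x^3
image of x^3: x^4 + 6
image of x^4: x^5 + 24x
image of x^5: x^6 + 60x^2
image of x^6: x^7 + 120x^3
each image's coordinates form column j of the matrix

the matrix is [[0, 0, 0, 6, 0, 0, 0]; [1, 0, 0, 0, 24, 0, 0]; [0, 1, 0, 0, 0, 60, 0]; [0, 0, 1, 0, 0, 0, 120]; [0, 0, 0, 1, 0, 0, 0]; [0, 0, 0, 0, 1, 0, 0]; [0, 0, 0, 0, 0, 1, 0]; [0, 0, 0, 0, 0, 0, 1]] (rows listed top to bottom)


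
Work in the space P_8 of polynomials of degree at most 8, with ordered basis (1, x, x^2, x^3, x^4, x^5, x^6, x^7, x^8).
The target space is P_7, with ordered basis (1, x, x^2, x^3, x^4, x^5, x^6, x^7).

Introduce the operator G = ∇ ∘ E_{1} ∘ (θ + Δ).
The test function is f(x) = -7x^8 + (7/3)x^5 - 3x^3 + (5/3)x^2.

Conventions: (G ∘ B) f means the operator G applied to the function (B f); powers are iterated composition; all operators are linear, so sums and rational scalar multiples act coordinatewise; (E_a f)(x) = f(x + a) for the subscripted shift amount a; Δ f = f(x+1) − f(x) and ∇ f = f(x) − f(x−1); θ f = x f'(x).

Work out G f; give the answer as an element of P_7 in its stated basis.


θ f = -56x^8 + (35/3)x^5 - 9x^3 + (10/3)x^2
Δ f = -56x^7 - 196x^6 - 392x^5 - (1435/3)x^4 - (1106/3)x^3 - (545/3)x^2 - 50x - 6
(θ + Δ) f = -56x^8 - 56x^7 - 196x^6 - (1141/3)x^5 - (1435/3)x^4 - (1133/3)x^3 - (535/3)x^2 - 50x - 6
E_{1} (θ + Δ) f = -56x^8 - 504x^7 - 2156x^6 - (17605/3)x^5 - 11200x^4 - (45331/3)x^3 - (41006/3)x^2 - (22112/3)x - 5336/3
∇ E_{1} (θ + Δ) f = -448x^7 - 1960x^6 - 5488x^5 - (32165/3)x^4 - (44198/3)x^3 - (40471/3)x^2 - (21962/3)x - 5318/3

the result is g(x) = -448x^7 - 1960x^6 - 5488x^5 - (32165/3)x^4 - (44198/3)x^3 - (40471/3)x^2 - (21962/3)x - 5318/3


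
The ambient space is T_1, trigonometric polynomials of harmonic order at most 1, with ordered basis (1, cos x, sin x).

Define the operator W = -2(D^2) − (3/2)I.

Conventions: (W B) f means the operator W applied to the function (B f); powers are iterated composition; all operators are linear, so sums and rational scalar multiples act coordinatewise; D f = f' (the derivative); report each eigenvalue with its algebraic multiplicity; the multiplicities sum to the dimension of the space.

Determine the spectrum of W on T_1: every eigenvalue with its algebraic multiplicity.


image of 1: -3/2
image of cos x: (1/2)cos x
image of sin x: (1/2)sin x
the matrix is diagonal; its diagonal is (-3/2, 1/2, 1/2)
for a triangular matrix the eigenvalues are the diagonal entries, with algebraic multiplicity their repetition count

λ = -3/2 (multiplicity 1), λ = 1/2 (multiplicity 2)


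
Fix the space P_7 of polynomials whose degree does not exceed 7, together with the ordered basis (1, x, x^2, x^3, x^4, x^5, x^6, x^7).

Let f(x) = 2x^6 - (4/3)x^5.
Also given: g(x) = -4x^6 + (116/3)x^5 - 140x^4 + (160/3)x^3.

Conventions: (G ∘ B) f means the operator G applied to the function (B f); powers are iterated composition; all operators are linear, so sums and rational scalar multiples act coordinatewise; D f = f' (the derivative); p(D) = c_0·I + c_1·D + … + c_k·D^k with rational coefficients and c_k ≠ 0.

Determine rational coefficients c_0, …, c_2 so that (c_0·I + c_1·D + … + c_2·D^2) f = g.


c_0 = -2, c_1 = 3, c_2 = -2

D^0 f = 2x^6 - (4/3)x^5
D^1 f = 12x^5 - (20/3)x^4
D^2 f = 60x^4 - (80/3)x^3
matching coefficients of g against c_0 f + c_1 Df + … from the top degree down determines the c_i
solution: c_0 = -2, c_1 = 3, c_2 = -2


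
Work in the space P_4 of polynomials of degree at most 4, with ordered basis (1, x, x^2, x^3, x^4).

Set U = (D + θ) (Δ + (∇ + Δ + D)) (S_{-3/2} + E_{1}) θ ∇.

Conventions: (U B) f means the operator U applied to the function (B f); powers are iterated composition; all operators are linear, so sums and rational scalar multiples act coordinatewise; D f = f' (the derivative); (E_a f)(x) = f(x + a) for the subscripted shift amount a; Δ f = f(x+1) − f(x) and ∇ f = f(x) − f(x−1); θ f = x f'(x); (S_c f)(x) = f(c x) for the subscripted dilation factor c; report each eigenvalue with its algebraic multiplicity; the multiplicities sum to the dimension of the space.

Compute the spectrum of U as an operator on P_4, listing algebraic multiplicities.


image of 1: 0
image of x: 0
image of x^2: 0
image of x^3: 156x + 156
image of x^4: -684x^2 - (1587/2)x - 219/2
the matrix is upper triangular; its diagonal is (0, 0, 0, 0, 0)
for a triangular matrix the eigenvalues are the diagonal entries, with algebraic multiplicity their repetition count

λ = 0 (multiplicity 5)


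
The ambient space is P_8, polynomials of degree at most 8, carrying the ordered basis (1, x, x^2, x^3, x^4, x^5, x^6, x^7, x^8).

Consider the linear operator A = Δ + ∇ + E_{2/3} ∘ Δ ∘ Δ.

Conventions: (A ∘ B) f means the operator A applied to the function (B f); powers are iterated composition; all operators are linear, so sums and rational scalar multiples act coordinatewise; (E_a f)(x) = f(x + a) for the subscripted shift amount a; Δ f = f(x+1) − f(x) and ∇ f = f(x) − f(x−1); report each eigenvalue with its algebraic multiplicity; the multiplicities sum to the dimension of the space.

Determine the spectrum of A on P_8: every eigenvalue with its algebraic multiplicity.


λ = 0 (multiplicity 9)

image of 1: 0
image of x: 2
image of x^2: 4x + 2
image of x^3: 6x^2 + 6x + 12
image of x^4: 8x^3 + 12x^2 + 48x + 106/3
image of x^5: 10x^4 + 20x^3 + 120x^2 + (530/3)x + 3004/27
image of x^6: 12x^5 + 30x^4 + 240x^3 + 530x^2 + (6008/9)x + 8554/27
image of x^7: 14x^6 + 42x^5 + 420x^4 + (3710/3)x^3 + (21028/9)x^2 + (59878/27)x + 72052/81
image of x^8: 16x^7 + 56x^6 + 672x^5 + (7420/3)x^4 + (168224/27)x^3 + (239512/27)x^2 + (576416/81)x + 1777358/729
the matrix is upper triangular; its diagonal is (0, 0, 0, 0, 0, 0, 0, 0, 0)
for a triangular matrix the eigenvalues are the diagonal entries, with algebraic multiplicity their repetition count


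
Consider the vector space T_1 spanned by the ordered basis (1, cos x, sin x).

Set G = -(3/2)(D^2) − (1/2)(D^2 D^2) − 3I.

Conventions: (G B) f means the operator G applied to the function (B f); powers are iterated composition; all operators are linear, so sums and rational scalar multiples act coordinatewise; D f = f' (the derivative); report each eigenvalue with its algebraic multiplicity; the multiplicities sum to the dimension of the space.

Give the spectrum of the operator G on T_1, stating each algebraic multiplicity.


λ = -3 (multiplicity 1), λ = -2 (multiplicity 2)

image of 1: -3
image of cos x: -2cos x
image of sin x: -2sin x
the matrix is diagonal; its diagonal is (-3, -2, -2)
for a triangular matrix the eigenvalues are the diagonal entries, with algebraic multiplicity their repetition count


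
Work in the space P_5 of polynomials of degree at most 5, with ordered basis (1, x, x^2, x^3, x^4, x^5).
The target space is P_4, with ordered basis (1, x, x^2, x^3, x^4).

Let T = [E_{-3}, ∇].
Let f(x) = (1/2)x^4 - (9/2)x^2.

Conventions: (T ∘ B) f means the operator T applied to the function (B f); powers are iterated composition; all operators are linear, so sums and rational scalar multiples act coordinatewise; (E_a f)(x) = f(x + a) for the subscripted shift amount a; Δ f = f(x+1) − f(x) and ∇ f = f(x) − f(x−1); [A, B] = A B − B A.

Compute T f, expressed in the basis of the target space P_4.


∇ f = 2x^3 - 3x^2 - 7x + 4
E_{-3} ∇ f = 2x^3 - 21x^2 + 65x - 56
E_{-3} f = (1/2)x^4 - 6x^3 + (45/2)x^2 - 27x
∇ E_{-3} f = 2x^3 - 21x^2 + 65x - 56
[E_{-3}, ∇] f = 0

the result is g(x) = 0


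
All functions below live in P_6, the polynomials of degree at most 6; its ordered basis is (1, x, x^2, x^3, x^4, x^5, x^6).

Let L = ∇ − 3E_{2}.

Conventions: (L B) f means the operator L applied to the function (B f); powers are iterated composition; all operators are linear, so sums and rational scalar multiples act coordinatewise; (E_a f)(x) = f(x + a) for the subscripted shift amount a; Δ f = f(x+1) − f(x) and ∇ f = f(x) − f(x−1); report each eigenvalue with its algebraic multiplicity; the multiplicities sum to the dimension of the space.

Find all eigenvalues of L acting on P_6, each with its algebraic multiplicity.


λ = -3 (multiplicity 7)

image of 1: -3
image of x: -3x - 5
image of x^2: -3x^2 - 10x - 13
image of x^3: -3x^3 - 15x^2 - 39x - 23
image of x^4: -3x^4 - 20x^3 - 78x^2 - 92x - 49
image of x^5: -3x^5 - 25x^4 - 130x^3 - 230x^2 - 245x - 95
image of x^6: -3x^6 - 30x^5 - 195x^4 - 460x^3 - 735x^2 - 570x - 193
the matrix is upper triangular; its diagonal is (-3, -3, -3, -3, -3, -3, -3)
for a triangular matrix the eigenvalues are the diagonal entries, with algebraic multiplicity their repetition count


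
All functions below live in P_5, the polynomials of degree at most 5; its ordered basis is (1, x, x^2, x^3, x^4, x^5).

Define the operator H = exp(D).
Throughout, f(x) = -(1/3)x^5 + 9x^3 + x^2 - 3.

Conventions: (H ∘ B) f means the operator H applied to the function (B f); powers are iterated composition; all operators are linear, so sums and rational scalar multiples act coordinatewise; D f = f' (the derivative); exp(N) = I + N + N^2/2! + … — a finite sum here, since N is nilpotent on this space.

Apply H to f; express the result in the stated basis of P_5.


g(x) = -(1/3)x^5 - (5/3)x^4 + (17/3)x^3 + (74/3)x^2 + (82/3)x + 20/3

order-1 term: -(5/3)x^4 + 27x^2 + 2x
order-2 term: -(10/3)x^3 + 27x + 1
order-3 term: -(10/3)x^2 + 9
order-4 term: -(5/3)x
order-5 term: -1/3
the series for exp(D) f terminates at order 5
exp(D) f = -(1/3)x^5 - (5/3)x^4 + (17/3)x^3 + (74/3)x^2 + (82/3)x + 20/3


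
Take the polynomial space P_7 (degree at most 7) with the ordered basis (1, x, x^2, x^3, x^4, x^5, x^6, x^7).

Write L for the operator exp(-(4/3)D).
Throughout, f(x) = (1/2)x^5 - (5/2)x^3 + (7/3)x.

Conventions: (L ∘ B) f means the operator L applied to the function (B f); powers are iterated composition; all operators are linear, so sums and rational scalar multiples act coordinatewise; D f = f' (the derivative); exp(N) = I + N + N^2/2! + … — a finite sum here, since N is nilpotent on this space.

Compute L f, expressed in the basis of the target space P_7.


order-1 term: -(10/3)x^4 + 10x^2 - 28/9
order-2 term: (80/9)x^3 - (40/3)x
order-3 term: -(320/27)x^2 + 160/27
order-4 term: (640/81)x
order-5 term: -512/243
the series for exp(-(4/3)D) f terminates at order 5
exp(-(4/3)D) f = (1/2)x^5 - (10/3)x^4 + (115/18)x^3 - (50/27)x^2 - (251/81)x + 172/243

the image equals g(x) = (1/2)x^5 - (10/3)x^4 + (115/18)x^3 - (50/27)x^2 - (251/81)x + 172/243


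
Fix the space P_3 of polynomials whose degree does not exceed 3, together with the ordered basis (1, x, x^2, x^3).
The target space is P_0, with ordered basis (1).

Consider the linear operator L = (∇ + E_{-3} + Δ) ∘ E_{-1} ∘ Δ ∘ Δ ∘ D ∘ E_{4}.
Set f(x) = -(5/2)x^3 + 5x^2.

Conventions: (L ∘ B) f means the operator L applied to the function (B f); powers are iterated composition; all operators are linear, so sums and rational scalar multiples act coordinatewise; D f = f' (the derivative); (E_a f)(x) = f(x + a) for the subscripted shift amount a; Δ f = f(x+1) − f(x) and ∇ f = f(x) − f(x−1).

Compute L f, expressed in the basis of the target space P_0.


g(x) = -15

E_{4} f = -(5/2)x^3 - 25x^2 - 80x - 80
D E_{4} f = -(15/2)x^2 - 50x - 80
Δ D E_{4} f = -15x - 115/2
Δ Δ D E_{4} f = -15
E_{-1} Δ Δ D E_{4} f = -15
∇ (E_{-1} ∘ Δ ∘ Δ ∘ D ∘ E_{4}) f = 0
E_{-3} (E_{-1} ∘ Δ ∘ Δ ∘ D ∘ E_{4}) f = -15
Δ (E_{-1} ∘ Δ ∘ Δ ∘ D ∘ E_{4}) f = 0
(∇ + E_{-3} + Δ) (E_{-1} ∘ Δ ∘ Δ ∘ D ∘ E_{4}) f = -15


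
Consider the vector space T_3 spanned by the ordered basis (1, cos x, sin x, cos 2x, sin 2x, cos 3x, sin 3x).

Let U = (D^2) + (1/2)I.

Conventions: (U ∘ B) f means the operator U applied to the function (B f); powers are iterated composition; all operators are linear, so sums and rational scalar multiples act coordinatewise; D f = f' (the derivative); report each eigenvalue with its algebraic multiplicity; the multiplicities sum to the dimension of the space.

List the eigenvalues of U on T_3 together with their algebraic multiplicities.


image of 1: 1/2
image of cos x: -(1/2)cos x
image of sin x: -(1/2)sin x
image of cos 2x: -(7/2)cos 2x
image of sin 2x: -(7/2)sin 2x
image of cos 3x: -(17/2)cos 3x
image of sin 3x: -(17/2)sin 3x
the matrix is diagonal; its diagonal is (1/2, -1/2, -1/2, -7/2, -7/2, -17/2, -17/2)
for a triangular matrix the eigenvalues are the diagonal entries, with algebraic multiplicity their repetition count

λ = -17/2 (multiplicity 2), λ = -7/2 (multiplicity 2), λ = -1/2 (multiplicity 2), λ = 1/2 (multiplicity 1)


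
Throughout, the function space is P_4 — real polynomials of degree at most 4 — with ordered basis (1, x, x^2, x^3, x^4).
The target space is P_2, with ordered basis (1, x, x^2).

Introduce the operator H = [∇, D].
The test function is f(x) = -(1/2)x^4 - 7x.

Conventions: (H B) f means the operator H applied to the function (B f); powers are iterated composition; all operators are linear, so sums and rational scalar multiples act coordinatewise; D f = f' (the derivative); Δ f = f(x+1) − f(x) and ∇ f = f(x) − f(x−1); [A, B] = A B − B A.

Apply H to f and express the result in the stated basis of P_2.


the result is g(x) = 0

D f = -2x^3 - 7
∇ D f = -6x^2 + 6x - 2
∇ f = -2x^3 + 3x^2 - 2x - 13/2
D ∇ f = -6x^2 + 6x - 2
[∇, D] f = 0


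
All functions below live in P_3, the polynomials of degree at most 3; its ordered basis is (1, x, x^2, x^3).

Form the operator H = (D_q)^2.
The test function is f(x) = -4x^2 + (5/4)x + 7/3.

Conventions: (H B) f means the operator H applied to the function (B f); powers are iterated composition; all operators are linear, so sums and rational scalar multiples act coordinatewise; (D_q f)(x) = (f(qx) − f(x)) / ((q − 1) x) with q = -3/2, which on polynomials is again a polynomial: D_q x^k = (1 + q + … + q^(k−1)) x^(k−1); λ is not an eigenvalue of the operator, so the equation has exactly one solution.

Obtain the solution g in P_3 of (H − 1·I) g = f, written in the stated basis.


write g with unknown coordinates in the stated basis and equate coefficients in (H − 1·I) g = f
solving from the highest basis element down gives g = 4x^2 - (5/4)x - 13/3
check: H g = -2
so H g − 1·g = -4x^2 + (5/4)x + 7/3 = f ✓

the image equals g(x) = 4x^2 - (5/4)x - 13/3


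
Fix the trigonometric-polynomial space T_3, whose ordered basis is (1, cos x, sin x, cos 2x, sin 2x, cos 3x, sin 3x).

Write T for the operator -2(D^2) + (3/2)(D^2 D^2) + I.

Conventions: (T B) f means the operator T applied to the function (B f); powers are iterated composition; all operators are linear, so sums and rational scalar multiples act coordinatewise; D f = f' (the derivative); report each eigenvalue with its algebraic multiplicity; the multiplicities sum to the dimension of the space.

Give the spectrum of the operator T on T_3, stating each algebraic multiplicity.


image of 1: 1
image of cos x: (9/2)cos x
image of sin x: (9/2)sin x
image of cos 2x: 33cos 2x
image of sin 2x: 33sin 2x
image of cos 3x: (281/2)cos 3x
image of sin 3x: (281/2)sin 3x
the matrix is diagonal; its diagonal is (1, 9/2, 9/2, 33, 33, 281/2, 281/2)
for a triangular matrix the eigenvalues are the diagonal entries, with algebraic multiplicity their repetition count

λ = 1 (multiplicity 1), λ = 9/2 (multiplicity 2), λ = 33 (multiplicity 2), λ = 281/2 (multiplicity 2)


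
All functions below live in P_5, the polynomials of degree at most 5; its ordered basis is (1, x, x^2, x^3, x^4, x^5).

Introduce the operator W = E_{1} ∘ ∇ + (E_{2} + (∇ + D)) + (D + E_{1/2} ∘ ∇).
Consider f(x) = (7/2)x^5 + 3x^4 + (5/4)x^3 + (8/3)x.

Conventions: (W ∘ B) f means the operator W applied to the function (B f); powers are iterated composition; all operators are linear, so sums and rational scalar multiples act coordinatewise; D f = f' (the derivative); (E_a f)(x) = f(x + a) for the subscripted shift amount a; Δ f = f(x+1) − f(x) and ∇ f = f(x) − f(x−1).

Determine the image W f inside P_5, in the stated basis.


the image equals g(x) = (7/2)x^5 + (251/2)x^4 + (901/4)x^3 + 457x^2 + (1262/3)x + 19075/96

∇ f = (35/2)x^4 - 23x^3 + (83/4)x^2 - (37/4)x + 53/12
E_{1} ∇ f = (35/2)x^4 + 47x^3 + (227/4)x^2 + (133/4)x + 125/12
E_{2} f = (7/2)x^5 + 38x^4 + (661/4)x^3 + (719/2)x^2 + (1181/3)x + 526/3
∇ f = (35/2)x^4 - 23x^3 + (83/4)x^2 - (37/4)x + 53/12
D f = (35/2)x^4 + 12x^3 + (15/4)x^2 + 8/3
(∇ + D) f = 35x^4 - 11x^3 + (49/2)x^2 - (37/4)x + 85/12
(E_{2} + (∇ + D)) f = (7/2)x^5 + 73x^4 + (617/4)x^3 + 384x^2 + (4613/12)x + 2189/12
D f = (35/2)x^4 + 12x^3 + (15/4)x^2 + 8/3
∇ f = (35/2)x^4 - 23x^3 + (83/4)x^2 - (37/4)x + 53/12
E_{1/2} ∇ f = (35/2)x^4 + 12x^3 + (25/2)x^2 + 3x + 307/96
(D + E_{1/2} ∘ ∇) f = 35x^4 + 24x^3 + (65/4)x^2 + 3x + 563/96
(E_{1} ∘ ∇ + (E_{2} + (∇ + D)) + (D + E_{1/2} ∘ ∇)) f = (7/2)x^5 + (251/2)x^4 + (901/4)x^3 + 457x^2 + (1262/3)x + 19075/96


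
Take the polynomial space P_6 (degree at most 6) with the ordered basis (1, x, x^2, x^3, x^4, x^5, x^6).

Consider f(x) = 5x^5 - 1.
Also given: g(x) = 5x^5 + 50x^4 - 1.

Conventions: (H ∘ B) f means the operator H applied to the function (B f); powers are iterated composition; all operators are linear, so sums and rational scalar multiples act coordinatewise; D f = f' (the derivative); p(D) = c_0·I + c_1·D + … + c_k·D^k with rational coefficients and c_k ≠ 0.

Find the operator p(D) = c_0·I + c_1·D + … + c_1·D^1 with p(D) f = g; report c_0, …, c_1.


D^0 f = 5x^5 - 1
D^1 f = 25x^4
matching coefficients of g against c_0 f + c_1 Df + … from the top degree down determines the c_i
solution: c_0 = 1, c_1 = 2

p(D) = I + 2·D, i.e. c_0 = 1, c_1 = 2


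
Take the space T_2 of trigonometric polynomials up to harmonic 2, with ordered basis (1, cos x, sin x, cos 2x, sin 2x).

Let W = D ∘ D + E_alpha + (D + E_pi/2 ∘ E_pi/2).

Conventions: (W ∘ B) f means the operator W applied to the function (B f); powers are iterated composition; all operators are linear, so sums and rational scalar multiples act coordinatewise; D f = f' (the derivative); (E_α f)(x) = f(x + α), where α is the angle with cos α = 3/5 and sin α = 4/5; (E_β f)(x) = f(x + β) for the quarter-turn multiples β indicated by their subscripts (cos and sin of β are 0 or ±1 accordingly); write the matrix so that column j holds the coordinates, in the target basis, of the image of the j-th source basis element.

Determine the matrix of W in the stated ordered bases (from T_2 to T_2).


image of 1: 2
image of cos x: -(7/5)cos x - (9/5)sin x
image of sin x: (9/5)cos x - (7/5)sin x
image of cos 2x: -(82/25)cos 2x - (74/25)sin 2x
image of sin 2x: (74/25)cos 2x - (82/25)sin 2x
each image's coordinates form column j of the matrix

the matrix is [[2, 0, 0, 0, 0]; [0, -7/5, 9/5, 0, 0]; [0, -9/5, -7/5, 0, 0]; [0, 0, 0, -82/25, 74/25]; [0, 0, 0, -74/25, -82/25]] (rows listed top to bottom)


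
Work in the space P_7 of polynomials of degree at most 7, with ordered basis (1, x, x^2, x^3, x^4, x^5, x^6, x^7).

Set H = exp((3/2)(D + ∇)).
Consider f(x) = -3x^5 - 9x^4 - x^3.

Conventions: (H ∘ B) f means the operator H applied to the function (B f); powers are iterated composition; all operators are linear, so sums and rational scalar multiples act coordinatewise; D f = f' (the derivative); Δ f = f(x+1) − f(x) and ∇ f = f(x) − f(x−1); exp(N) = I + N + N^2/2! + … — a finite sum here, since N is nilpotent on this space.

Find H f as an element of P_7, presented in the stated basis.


the result is g(x) = -3x^5 - 54x^4 - 334x^3 - 864x^2 - (3645/4)x - 633/2

order-1 term: -45x^4 - 63x^3 + 27x^2 - 27x + 15/2
order-2 term: -270x^3 - 81x^2 + (351/4)x - 297/4
order-3 term: -810x^2 + 243x - 27/4
order-4 term: -1215x + 486
order-5 term: -729
the series for exp((3/2)(D + ∇)) f terminates at order 5
exp((3/2)(D + ∇)) f = -3x^5 - 54x^4 - 334x^3 - 864x^2 - (3645/4)x - 633/2


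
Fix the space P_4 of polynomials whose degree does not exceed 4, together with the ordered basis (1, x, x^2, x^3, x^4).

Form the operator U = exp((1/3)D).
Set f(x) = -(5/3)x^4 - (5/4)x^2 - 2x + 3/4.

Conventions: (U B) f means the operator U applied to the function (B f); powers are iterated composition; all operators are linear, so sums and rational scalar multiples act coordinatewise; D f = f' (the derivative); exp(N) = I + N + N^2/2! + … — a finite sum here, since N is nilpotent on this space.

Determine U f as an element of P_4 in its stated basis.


order-1 term: -(20/9)x^3 - (5/6)x - 2/3
order-2 term: -(10/9)x^2 - 5/36
order-3 term: -(20/81)x
order-4 term: -5/243
the series for exp((1/3)D) f terminates at order 4
exp((1/3)D) f = -(5/3)x^4 - (20/9)x^3 - (85/36)x^2 - (499/162)x - 37/486

the result is g(x) = -(5/3)x^4 - (20/9)x^3 - (85/36)x^2 - (499/162)x - 37/486


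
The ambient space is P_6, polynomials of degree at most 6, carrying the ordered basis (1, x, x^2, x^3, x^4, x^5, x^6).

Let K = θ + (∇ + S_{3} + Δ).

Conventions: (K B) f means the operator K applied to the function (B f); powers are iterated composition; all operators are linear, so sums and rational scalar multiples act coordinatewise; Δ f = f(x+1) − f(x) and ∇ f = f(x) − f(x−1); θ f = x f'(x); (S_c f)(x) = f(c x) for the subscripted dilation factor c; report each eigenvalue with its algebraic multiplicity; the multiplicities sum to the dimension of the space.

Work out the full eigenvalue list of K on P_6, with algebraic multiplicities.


image of 1: 1
image of x: 4x + 2
image of x^2: 11x^2 + 4x
image of x^3: 30x^3 + 6x^2 + 2
image of x^4: 85x^4 + 8x^3 + 8x
image of x^5: 248x^5 + 10x^4 + 20x^2 + 2
image of x^6: 735x^6 + 12x^5 + 40x^3 + 12x
the matrix is upper triangular; its diagonal is (1, 4, 11, 30, 85, 248, 735)
for a triangular matrix the eigenvalues are the diagonal entries, with algebraic multiplicity their repetition count

λ = 1 (multiplicity 1), λ = 4 (multiplicity 1), λ = 11 (multiplicity 1), λ = 30 (multiplicity 1), λ = 85 (multiplicity 1), λ = 248 (multiplicity 1), λ = 735 (multiplicity 1)


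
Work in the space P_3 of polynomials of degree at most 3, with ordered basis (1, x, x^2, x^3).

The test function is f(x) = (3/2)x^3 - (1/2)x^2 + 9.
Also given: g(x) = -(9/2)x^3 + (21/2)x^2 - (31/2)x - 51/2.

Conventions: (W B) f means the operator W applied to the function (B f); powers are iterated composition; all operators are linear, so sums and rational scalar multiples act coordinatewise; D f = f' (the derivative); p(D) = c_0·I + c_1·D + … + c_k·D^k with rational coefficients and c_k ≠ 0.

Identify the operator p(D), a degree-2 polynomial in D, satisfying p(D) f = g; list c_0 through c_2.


c_0 = -3, c_1 = 2, c_2 = -3/2

D^0 f = (3/2)x^3 - (1/2)x^2 + 9
D^1 f = (9/2)x^2 - x
D^2 f = 9x - 1
matching coefficients of g against c_0 f + c_1 Df + … from the top degree down determines the c_i
solution: c_0 = -3, c_1 = 2, c_2 = -3/2


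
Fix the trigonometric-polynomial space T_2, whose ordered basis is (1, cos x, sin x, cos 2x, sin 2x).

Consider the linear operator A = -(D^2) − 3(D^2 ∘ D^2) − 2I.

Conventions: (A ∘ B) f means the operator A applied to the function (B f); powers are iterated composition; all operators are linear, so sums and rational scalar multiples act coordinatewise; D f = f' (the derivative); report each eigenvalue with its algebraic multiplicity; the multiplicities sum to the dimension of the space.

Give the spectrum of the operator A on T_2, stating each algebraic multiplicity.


λ = -46 (multiplicity 2), λ = -4 (multiplicity 2), λ = -2 (multiplicity 1)

image of 1: -2
image of cos x: -4cos x
image of sin x: -4sin x
image of cos 2x: -46cos 2x
image of sin 2x: -46sin 2x
the matrix is diagonal; its diagonal is (-2, -4, -4, -46, -46)
for a triangular matrix the eigenvalues are the diagonal entries, with algebraic multiplicity their repetition count


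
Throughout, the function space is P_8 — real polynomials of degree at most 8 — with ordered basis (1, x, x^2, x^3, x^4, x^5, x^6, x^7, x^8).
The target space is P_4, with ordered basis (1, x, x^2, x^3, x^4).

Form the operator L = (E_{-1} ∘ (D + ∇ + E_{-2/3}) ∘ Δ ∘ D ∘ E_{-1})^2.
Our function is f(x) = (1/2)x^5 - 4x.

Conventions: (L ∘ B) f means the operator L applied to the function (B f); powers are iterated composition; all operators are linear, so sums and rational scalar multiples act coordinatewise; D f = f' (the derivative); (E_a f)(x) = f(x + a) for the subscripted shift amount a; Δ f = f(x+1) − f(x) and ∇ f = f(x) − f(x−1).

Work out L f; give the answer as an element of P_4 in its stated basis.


E_{-1} f = (1/2)x^5 - (5/2)x^4 + 5x^3 - 5x^2 - (3/2)x + 7/2
D E_{-1} f = (5/2)x^4 - 10x^3 + 15x^2 - 10x - 3/2
Δ D E_{-1} f = 10x^3 - 15x^2 + 10x - 5/2
D (Δ ∘ D ∘ E_{-1}) f = 30x^2 - 30x + 10
∇ (Δ ∘ D ∘ E_{-1}) f = 30x^2 - 60x + 35
E_{-2/3} (Δ ∘ D ∘ E_{-1}) f = 10x^3 - 35x^2 + (130/3)x - 1015/54
(D + ∇ + E_{-2/3}) (Δ ∘ D ∘ E_{-1}) f = 10x^3 + 25x^2 - (140/3)x + 1415/54
E_{-1} (D + ∇ + E_{-2/3}) (Δ ∘ D ∘ E_{-1}) f = 10x^3 - 5x^2 - (200/3)x + 4745/54
E_{-1} (E_{-1} ∘ (D + ∇ + E_{-2/3}) ∘ Δ ∘ D ∘ E_{-1}) f = 10x^3 - 35x^2 - (80/3)x + 7535/54
D E_{-1} (E_{-1} ∘ (D + ∇ + E_{-2/3}) ∘ Δ ∘ D ∘ E_{-1}) f = 30x^2 - 70x - 80/3
Δ D E_{-1} (E_{-1} ∘ (D + ∇ + E_{-2/3}) ∘ Δ ∘ D ∘ E_{-1}) f = 60x - 40
D (Δ ∘ D ∘ E_{-1}) (E_{-1} ∘ (D + ∇ + E_{-2/3}) ∘ Δ ∘ D ∘ E_{-1}) f = 60
∇ (Δ ∘ D ∘ E_{-1}) (E_{-1} ∘ (D + ∇ + E_{-2/3}) ∘ Δ ∘ D ∘ E_{-1}) f = 60
E_{-2/3} (Δ ∘ D ∘ E_{-1}) (E_{-1} ∘ (D + ∇ + E_{-2/3}) ∘ Δ ∘ D ∘ E_{-1}) f = 60x - 80
(D + ∇ + E_{-2/3}) (Δ ∘ D ∘ E_{-1}) (E_{-1} ∘ (D + ∇ + E_{-2/3}) ∘ Δ ∘ D ∘ E_{-1}) f = 60x + 40
E_{-1} (D + ∇ + E_{-2/3}) (Δ ∘ D ∘ E_{-1}) (E_{-1} ∘ (D + ∇ + E_{-2/3}) ∘ Δ ∘ D ∘ E_{-1}) f = 60x - 20

the image equals g(x) = 60x - 20


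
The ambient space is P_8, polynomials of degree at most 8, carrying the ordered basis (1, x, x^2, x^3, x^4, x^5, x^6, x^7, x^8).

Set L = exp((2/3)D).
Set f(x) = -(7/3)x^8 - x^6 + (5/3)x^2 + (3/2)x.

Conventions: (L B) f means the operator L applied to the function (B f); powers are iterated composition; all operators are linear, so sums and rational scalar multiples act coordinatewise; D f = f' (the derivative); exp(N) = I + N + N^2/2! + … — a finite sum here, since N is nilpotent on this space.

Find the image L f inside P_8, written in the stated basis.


the result is g(x) = -(7/3)x^8 - (112/9)x^7 - (811/27)x^6 - (3460/81)x^5 - (9460/243)x^4 - (16864/729)x^3 - (15379/2187)x^2 + (24139/13122)x + 30743/19683

order-1 term: -(112/9)x^7 - 4x^5 + (20/9)x + 1
order-2 term: -(784/27)x^6 - (20/3)x^4 + 20/27
order-3 term: -(3136/81)x^5 - (160/27)x^3
order-4 term: -(7840/243)x^4 - (80/27)x^2
order-5 term: -(12544/729)x^3 - (64/81)x
order-6 term: -(12544/2187)x^2 - 64/729
order-7 term: -(7168/6561)x
order-8 term: -1792/19683
the series for exp((2/3)D) f terminates at order 8
exp((2/3)D) f = -(7/3)x^8 - (112/9)x^7 - (811/27)x^6 - (3460/81)x^5 - (9460/243)x^4 - (16864/729)x^3 - (15379/2187)x^2 + (24139/13122)x + 30743/19683


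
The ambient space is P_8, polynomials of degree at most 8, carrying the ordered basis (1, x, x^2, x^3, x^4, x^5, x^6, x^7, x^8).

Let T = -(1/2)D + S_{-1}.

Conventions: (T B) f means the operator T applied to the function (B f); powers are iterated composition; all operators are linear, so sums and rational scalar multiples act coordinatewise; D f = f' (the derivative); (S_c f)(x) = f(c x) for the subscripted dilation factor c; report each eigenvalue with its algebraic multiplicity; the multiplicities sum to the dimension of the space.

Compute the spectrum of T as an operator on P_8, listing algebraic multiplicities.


λ = -1 (multiplicity 4), λ = 1 (multiplicity 5)

image of 1: 1
image of x: -x - 1/2
image of x^2: x^2 - x
image of x^3: -x^3 - (3/2)x^2
image of x^4: x^4 - 2x^3
image of x^5: -x^5 - (5/2)x^4
image of x^6: x^6 - 3x^5
image of x^7: -x^7 - (7/2)x^6
image of x^8: x^8 - 4x^7
the matrix is upper triangular; its diagonal is (1, -1, 1, -1, 1, -1, 1, -1, 1)
for a triangular matrix the eigenvalues are the diagonal entries, with algebraic multiplicity their repetition count
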